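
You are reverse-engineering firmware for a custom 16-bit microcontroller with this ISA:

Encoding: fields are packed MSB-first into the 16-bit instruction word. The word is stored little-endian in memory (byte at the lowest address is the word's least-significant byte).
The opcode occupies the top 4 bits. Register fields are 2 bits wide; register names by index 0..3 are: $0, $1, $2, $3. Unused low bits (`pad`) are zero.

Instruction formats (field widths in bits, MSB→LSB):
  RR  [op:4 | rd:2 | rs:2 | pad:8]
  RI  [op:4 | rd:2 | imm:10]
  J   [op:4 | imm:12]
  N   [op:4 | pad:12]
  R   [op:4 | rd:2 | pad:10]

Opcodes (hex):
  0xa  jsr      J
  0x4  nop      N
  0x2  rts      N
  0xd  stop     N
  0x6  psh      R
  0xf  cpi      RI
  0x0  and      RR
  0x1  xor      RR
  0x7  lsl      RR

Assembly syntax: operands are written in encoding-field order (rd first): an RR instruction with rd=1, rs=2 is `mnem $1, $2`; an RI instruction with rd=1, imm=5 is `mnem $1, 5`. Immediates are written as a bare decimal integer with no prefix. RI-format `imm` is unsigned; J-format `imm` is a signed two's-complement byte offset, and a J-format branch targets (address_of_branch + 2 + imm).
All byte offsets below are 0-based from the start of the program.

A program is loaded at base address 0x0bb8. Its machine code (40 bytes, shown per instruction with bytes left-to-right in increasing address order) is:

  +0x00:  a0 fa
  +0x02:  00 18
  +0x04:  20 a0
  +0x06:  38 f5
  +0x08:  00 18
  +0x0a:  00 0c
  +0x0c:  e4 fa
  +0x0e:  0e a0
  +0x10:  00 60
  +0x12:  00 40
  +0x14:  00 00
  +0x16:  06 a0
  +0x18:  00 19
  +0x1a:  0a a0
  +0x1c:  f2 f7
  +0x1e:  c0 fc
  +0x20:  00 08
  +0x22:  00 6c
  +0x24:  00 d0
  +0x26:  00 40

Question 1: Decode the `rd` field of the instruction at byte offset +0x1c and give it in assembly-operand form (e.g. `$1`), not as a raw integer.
[1c] f2 f7 → 0xf7f2
  opcode bits[15:12]=0xf: cpi/RI
  [11:10] rd=1 = $1
  [9:0] imm=1010 = 1010

$1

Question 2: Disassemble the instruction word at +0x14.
and $0, $0

@+14  little-endian(00 00) = 0x0000
  top 4b → 0x0 → and [RR]
  [11:10] rd=0 = $0
  [9:8] rs=0 = $0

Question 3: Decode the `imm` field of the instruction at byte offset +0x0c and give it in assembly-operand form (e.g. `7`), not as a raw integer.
740

+0x0c: e4 fa ⇒ word 0xfae4 (little)
  opcode bits[15:12]=0xf: cpi/RI
  rd@[11:10]=0x2 ⇒ $2
  imm@[9:0]=0x2e4 ⇒ 740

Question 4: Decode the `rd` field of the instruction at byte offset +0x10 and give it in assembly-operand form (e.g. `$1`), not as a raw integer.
$0

[10] 00 60 → 0x6000
  top 4b → 0x6 → psh [R]
  rd@[11:10]=0x0 ⇒ $0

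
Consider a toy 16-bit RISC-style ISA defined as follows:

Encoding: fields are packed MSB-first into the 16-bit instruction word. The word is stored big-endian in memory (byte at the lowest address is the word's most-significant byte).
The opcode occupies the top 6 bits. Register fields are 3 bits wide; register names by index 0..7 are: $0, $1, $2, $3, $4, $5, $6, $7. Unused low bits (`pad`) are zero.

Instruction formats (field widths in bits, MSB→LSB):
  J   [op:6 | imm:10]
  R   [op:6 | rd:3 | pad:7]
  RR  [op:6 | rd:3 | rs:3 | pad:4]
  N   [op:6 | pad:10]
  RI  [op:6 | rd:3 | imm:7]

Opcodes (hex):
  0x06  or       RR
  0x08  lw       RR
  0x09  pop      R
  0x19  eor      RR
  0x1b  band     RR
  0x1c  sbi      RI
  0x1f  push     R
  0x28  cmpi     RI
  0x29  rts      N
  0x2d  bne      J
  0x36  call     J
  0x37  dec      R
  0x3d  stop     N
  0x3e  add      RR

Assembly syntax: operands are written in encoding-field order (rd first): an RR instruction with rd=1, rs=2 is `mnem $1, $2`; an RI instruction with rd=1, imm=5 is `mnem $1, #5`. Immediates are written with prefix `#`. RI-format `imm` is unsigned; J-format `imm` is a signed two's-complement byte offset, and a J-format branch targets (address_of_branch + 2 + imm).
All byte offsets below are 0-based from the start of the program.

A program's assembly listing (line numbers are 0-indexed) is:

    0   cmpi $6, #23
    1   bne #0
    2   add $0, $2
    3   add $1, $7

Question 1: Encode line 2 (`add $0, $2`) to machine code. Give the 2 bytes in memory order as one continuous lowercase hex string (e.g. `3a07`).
f820

2. add fields op=0x3e:6|rd=0:3|rs=2:3|pad=0:4 → word f820h → f8 20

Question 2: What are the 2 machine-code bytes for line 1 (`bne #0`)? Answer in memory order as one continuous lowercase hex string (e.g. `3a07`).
L1: bne op=0x2d:6|imm=0:10 ⇒ 0xb400 ⇒ big b4 00

b400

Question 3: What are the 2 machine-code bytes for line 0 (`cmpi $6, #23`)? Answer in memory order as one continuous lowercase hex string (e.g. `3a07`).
line 0 (cmpi): pack op=0x28:6|rd=6:3|imm=23:7 = 0xa317; big→ a3 17

a317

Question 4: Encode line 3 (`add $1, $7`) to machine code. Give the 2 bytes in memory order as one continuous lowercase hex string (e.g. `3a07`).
f8f0

3. add fields op=0x3e:6|rd=1:3|rs=7:3|pad=0:4 → word f8f0h → f8 f0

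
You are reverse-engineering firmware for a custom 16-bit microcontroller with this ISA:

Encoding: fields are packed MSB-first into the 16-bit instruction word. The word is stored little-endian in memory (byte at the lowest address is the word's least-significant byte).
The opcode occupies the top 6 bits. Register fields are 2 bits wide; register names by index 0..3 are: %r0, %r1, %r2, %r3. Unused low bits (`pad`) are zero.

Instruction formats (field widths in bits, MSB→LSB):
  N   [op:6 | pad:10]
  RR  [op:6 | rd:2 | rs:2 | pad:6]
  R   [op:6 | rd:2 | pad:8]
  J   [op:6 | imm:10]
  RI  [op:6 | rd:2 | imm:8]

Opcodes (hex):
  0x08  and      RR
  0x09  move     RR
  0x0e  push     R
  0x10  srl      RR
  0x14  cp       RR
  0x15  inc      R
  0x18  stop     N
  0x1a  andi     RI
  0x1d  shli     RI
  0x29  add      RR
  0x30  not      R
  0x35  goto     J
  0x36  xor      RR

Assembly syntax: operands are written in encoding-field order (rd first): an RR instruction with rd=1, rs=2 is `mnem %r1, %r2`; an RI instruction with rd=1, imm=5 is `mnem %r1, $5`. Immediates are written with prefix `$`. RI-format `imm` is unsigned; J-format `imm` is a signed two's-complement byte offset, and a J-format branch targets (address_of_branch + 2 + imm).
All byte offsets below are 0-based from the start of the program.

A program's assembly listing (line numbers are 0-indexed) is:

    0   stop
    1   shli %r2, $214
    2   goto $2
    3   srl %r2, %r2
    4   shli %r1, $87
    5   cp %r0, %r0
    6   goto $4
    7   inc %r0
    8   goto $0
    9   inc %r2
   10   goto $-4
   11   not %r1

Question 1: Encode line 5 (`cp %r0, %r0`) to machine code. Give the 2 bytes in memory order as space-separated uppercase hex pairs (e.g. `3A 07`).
00 50

5. cp fields op=0x14:6|rd=0:2|rs=0:2|pad=0:6 → word 5000h → 00 50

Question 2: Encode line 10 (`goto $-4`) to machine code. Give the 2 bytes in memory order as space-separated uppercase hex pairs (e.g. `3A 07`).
line 10 (goto): pack op=0x35:6|imm=-4:10 = 0xd7fc; little→ fc d7

FC D7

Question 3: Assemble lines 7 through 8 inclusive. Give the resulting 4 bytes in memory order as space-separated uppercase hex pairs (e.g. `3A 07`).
7. inc fields op=0x15:6|rd=0:2|pad=0:8 → word 5400h → 00 54
8. goto fields op=0x35:6|imm=0:10 → word d400h → 00 d4

00 54 00 D4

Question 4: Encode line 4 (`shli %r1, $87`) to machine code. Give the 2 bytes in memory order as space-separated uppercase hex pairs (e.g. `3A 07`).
57 75

line 4 (shli): pack op=0x1d:6|rd=1:2|imm=87:8 = 0x7557; little→ 57 75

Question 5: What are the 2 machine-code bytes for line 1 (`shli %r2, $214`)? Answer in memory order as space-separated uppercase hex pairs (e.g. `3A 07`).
line 1 (shli): pack op=0x1d:6|rd=2:2|imm=214:8 = 0x76d6; little→ d6 76

D6 76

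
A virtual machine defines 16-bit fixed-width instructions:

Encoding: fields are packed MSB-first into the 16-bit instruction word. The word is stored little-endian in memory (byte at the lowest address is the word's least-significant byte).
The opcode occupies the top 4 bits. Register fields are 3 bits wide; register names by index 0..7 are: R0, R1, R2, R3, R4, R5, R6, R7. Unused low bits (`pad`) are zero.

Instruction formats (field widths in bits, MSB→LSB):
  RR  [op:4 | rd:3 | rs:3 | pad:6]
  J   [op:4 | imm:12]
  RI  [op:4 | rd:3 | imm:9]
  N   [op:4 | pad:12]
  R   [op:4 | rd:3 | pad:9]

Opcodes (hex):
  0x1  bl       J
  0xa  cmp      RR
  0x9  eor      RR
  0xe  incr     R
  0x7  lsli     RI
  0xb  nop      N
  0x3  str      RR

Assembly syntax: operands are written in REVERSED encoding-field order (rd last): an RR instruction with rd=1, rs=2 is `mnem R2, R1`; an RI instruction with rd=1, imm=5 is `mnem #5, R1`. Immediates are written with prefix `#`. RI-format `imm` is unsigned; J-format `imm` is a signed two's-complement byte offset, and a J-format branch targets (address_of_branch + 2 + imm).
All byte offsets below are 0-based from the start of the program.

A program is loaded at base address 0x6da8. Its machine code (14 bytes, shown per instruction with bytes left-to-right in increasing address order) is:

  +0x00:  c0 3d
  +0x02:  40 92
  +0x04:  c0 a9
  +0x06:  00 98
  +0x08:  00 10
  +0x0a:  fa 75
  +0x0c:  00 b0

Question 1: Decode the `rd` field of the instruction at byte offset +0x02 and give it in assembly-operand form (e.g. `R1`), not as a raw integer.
off 0x02: read 40 92 as little → 0x9240
  opcode bits[15:12]=0x9: eor/RR
  rd: (w>>9)&0x7=0x1 → R1
  rs: (w>>6)&0x7=0x1 → R1

R1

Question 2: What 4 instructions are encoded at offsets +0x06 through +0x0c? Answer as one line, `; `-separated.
eor R0, R4; bl #0; lsli #506, R2; nop

@+06  little-endian(00 98) = 0x9800
  opcode bits[15:12]=0x9: eor/RR
  rd@[11:9]=0x4 ⇒ R4
  rs@[8:6]=0x0 ⇒ R0
@+08  little-endian(00 10) = 0x1000
  opcode bits[15:12]=0x1: bl/J
  imm@[11:0]=0x0 ⇒ #0
@+0a  little-endian(fa 75) = 0x75fa
  opcode bits[15:12]=0x7: lsli/RI
  rd@[11:9]=0x2 ⇒ R2
  imm@[8:0]=0x1fa ⇒ #506
@+0c  little-endian(00 b0) = 0xb000
  opcode bits[15:12]=0xb: nop/N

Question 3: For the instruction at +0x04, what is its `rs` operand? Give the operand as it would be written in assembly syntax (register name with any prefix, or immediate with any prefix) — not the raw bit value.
R7

[04] c0 a9 → 0xa9c0
  opcode bits[15:12]=0xa: cmp/RR
  rd@[11:9]=0x4 ⇒ R4
  rs@[8:6]=0x7 ⇒ R7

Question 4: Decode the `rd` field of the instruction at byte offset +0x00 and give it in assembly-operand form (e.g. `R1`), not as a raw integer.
R6

[00] c0 3d → 0x3dc0
  op=0x3dc0>>12=0x3 ⇒ str (RR)
  rd@[11:9]=0x6 ⇒ R6
  rs@[8:6]=0x7 ⇒ R7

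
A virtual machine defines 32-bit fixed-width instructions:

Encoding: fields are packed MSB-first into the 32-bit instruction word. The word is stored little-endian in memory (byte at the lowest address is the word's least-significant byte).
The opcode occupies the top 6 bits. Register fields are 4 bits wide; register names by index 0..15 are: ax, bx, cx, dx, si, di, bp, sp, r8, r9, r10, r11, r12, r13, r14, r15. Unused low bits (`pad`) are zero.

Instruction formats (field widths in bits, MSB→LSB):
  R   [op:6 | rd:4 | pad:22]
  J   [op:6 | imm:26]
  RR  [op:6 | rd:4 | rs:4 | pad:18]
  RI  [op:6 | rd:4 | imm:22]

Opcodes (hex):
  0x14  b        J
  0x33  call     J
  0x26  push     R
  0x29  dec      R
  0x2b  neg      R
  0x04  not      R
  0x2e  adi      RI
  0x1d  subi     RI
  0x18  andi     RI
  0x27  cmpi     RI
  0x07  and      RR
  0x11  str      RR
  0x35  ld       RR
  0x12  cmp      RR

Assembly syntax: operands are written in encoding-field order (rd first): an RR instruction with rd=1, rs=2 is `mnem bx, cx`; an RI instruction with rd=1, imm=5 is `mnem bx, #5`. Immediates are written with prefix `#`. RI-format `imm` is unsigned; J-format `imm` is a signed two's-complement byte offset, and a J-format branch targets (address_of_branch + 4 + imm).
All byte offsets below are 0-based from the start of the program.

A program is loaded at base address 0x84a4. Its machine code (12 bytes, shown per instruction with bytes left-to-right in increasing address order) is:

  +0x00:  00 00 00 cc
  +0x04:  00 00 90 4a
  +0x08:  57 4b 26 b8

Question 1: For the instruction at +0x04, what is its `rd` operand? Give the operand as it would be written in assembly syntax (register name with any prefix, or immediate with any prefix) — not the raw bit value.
@+04  little-endian(00 00 90 4a) = 0x4a900000
  op=0x4a900000>>26=0x12 ⇒ cmp (RR)
  rd@[25:22]=0xa ⇒ r10
  rs@[21:18]=0x4 ⇒ si

r10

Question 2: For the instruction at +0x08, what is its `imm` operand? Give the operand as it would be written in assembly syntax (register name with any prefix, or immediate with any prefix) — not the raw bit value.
off 0x08: read 57 4b 26 b8 as little → 0xb8264b57
  opcode bits[31:26]=0x2e: adi/RI
  rd@[25:22]=0x0 ⇒ ax
  imm@[21:0]=0x264b57 ⇒ #2509655

#2509655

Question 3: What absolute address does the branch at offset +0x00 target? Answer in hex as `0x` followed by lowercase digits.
0x84a8

+0x00: 00 00 00 cc ⇒ word 0xcc000000 (little)
  top 6b → 0x33 → call [J]
  [25:0] imm=0 = #0
  target = base 0x84a4 + off 0x00 + 4 + imm 0 = 0x84a8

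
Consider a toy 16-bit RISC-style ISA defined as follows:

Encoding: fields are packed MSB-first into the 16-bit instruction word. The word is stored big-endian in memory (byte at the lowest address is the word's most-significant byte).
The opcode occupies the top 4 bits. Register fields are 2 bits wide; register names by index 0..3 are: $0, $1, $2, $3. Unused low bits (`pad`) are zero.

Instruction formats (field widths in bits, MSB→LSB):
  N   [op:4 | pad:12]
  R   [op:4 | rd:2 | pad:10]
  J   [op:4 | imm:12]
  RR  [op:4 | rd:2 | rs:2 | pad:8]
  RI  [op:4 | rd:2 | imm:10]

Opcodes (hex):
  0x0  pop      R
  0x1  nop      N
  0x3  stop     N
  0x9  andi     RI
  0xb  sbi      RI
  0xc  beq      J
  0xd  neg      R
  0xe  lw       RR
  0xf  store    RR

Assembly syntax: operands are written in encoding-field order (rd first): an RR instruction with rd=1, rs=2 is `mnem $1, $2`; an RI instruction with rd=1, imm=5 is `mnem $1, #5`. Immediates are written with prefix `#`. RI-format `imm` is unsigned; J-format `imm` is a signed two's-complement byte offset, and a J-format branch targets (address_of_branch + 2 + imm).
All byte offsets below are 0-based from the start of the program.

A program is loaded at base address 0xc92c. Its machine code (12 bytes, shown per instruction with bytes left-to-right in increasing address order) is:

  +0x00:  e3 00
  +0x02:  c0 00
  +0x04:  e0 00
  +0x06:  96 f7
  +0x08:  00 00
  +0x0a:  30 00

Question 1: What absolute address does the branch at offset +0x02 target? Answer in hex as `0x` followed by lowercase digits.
0xc930

[02] c0 00 → 0xc000
  opcode bits[15:12]=0xc: beq/J
  imm: (w>>0)&0xfff=0x0 → #0
  target = base 0xc92c + off 0x02 + 2 + imm 0 = 0xc930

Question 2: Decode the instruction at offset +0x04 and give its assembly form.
lw $0, $0

+0x04: e0 00 ⇒ word 0xe000 (big)
  opcode bits[15:12]=0xe: lw/RR
  rd@[11:10]=0x0 ⇒ $0
  rs@[9:8]=0x0 ⇒ $0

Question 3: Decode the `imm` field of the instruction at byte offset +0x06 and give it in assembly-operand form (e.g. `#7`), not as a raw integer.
#759

+0x06: 96 f7 ⇒ word 0x96f7 (big)
  opcode bits[15:12]=0x9: andi/RI
  rd@[11:10]=0x1 ⇒ $1
  imm@[9:0]=0x2f7 ⇒ #759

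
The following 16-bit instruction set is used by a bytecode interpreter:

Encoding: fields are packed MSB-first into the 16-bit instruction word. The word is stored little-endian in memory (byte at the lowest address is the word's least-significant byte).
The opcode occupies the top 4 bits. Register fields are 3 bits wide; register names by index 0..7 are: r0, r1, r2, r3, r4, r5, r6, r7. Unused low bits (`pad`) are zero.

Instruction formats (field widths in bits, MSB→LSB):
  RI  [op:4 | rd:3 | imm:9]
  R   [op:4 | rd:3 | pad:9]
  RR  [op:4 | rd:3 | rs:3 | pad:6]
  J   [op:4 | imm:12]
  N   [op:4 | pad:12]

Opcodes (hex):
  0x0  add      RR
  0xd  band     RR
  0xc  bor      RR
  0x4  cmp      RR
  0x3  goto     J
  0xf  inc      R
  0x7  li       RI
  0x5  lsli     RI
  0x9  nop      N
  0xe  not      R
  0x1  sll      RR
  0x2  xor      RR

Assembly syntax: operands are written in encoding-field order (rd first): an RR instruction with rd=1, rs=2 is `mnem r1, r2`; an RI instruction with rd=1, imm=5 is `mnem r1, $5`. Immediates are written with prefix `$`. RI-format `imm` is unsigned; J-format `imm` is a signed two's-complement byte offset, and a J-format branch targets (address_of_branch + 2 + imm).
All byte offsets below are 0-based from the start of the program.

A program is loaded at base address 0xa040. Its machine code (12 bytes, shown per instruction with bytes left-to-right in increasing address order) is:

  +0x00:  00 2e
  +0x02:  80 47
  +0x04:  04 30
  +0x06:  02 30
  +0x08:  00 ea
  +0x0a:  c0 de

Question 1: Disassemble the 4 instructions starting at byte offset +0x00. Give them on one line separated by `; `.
xor r7, r0; cmp r3, r6; goto $4; goto $2

+0x00: 00 2e ⇒ word 0x2e00 (little)
  op=0x2e00>>12=0x2 ⇒ xor (RR)
  rd: (w>>9)&0x7=0x7 → r7
  rs: (w>>6)&0x7=0x0 → r0
+0x02: 80 47 ⇒ word 0x4780 (little)
  op=0x4780>>12=0x4 ⇒ cmp (RR)
  rd: (w>>9)&0x7=0x3 → r3
  rs: (w>>6)&0x7=0x6 → r6
+0x04: 04 30 ⇒ word 0x3004 (little)
  op=0x3004>>12=0x3 ⇒ goto (J)
  imm: (w>>0)&0xfff=0x4 → $4
+0x06: 02 30 ⇒ word 0x3002 (little)
  op=0x3002>>12=0x3 ⇒ goto (J)
  imm: (w>>0)&0xfff=0x2 → $2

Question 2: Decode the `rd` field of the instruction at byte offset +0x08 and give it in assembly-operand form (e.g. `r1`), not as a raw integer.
r5

[08] 00 ea → 0xea00
  top 4b → 0xe → not [R]
  rd: (w>>9)&0x7=0x5 → r5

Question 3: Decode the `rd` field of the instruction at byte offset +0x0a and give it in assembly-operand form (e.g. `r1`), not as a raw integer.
[0a] c0 de → 0xdec0
  op=0xdec0>>12=0xd ⇒ band (RR)
  rd: (w>>9)&0x7=0x7 → r7
  rs: (w>>6)&0x7=0x3 → r3

r7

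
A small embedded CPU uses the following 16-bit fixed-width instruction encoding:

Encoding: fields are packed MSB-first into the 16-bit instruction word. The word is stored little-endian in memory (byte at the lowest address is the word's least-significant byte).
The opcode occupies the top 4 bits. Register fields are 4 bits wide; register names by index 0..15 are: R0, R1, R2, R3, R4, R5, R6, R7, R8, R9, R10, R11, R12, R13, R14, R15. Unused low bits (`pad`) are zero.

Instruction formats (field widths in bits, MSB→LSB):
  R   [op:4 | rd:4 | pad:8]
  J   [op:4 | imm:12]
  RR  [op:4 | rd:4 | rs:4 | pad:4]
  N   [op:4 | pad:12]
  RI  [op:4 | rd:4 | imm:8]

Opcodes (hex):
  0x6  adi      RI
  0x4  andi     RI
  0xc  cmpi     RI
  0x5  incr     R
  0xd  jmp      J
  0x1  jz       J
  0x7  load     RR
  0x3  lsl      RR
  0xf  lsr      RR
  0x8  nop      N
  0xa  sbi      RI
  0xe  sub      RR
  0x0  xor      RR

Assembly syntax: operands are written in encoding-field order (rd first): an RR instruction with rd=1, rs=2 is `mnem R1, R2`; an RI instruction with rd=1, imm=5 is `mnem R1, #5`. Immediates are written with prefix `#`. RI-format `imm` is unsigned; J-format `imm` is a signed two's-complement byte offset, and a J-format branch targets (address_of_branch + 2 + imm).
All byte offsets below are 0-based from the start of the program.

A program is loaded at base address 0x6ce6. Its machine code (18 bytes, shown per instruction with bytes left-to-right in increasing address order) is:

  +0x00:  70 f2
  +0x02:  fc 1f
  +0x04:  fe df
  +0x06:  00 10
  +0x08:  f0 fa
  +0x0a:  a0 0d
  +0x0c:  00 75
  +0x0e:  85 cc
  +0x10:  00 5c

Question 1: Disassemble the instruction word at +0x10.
[10] 00 5c → 0x5c00
  opcode bits[15:12]=0x5: incr/R
  rd: (w>>8)&0xf=0xc → R12

incr R12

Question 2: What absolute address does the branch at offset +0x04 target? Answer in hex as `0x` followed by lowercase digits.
[04] fe df → 0xdffe
  opcode bits[15:12]=0xd: jmp/J
  imm@[11:0]=0xffe (s12→-2) ⇒ #-2
  target = base 0x6ce6 + off 0x04 + 2 + imm -2 = 0x6cea

0x6cea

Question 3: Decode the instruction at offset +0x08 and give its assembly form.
@+08  little-endian(f0 fa) = 0xfaf0
  opcode bits[15:12]=0xf: lsr/RR
  rd: (w>>8)&0xf=0xa → R10
  rs: (w>>4)&0xf=0xf → R15

lsr R10, R15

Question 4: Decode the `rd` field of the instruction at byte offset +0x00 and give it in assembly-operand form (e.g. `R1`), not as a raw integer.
R2

+0x00: 70 f2 ⇒ word 0xf270 (little)
  top 4b → 0xf → lsr [RR]
  rd@[11:8]=0x2 ⇒ R2
  rs@[7:4]=0x7 ⇒ R7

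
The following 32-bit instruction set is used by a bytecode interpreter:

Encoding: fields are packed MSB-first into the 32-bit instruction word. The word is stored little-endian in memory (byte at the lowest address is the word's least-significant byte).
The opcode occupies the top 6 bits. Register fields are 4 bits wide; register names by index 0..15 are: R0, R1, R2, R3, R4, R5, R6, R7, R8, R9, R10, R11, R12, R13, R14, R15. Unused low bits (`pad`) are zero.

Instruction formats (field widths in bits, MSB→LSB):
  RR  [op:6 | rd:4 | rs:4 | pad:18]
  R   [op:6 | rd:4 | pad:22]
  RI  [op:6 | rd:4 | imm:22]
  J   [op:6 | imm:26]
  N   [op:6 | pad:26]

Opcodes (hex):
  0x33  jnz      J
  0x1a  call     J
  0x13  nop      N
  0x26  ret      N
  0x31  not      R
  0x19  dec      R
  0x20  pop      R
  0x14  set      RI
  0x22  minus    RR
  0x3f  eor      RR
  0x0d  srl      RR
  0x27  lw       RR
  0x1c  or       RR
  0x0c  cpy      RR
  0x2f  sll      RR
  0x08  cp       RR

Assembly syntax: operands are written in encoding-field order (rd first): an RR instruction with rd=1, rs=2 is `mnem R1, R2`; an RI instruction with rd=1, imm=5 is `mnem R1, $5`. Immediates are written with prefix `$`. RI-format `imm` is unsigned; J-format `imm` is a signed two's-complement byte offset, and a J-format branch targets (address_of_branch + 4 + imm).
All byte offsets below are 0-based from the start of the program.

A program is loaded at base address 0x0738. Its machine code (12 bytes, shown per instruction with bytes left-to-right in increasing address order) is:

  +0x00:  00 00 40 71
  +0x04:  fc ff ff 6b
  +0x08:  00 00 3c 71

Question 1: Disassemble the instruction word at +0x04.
[04] fc ff ff 6b → 0x6bfffffc
  op=0x6bfffffc>>26=0x1a ⇒ call (J)
  [25:0] imm=67108860 (s26→-4) = $-4

call $-4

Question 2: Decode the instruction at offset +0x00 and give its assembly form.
or R5, R0

+0x00: 00 00 40 71 ⇒ word 0x71400000 (little)
  opcode bits[31:26]=0x1c: or/RR
  [25:22] rd=5 = R5
  [21:18] rs=0 = R0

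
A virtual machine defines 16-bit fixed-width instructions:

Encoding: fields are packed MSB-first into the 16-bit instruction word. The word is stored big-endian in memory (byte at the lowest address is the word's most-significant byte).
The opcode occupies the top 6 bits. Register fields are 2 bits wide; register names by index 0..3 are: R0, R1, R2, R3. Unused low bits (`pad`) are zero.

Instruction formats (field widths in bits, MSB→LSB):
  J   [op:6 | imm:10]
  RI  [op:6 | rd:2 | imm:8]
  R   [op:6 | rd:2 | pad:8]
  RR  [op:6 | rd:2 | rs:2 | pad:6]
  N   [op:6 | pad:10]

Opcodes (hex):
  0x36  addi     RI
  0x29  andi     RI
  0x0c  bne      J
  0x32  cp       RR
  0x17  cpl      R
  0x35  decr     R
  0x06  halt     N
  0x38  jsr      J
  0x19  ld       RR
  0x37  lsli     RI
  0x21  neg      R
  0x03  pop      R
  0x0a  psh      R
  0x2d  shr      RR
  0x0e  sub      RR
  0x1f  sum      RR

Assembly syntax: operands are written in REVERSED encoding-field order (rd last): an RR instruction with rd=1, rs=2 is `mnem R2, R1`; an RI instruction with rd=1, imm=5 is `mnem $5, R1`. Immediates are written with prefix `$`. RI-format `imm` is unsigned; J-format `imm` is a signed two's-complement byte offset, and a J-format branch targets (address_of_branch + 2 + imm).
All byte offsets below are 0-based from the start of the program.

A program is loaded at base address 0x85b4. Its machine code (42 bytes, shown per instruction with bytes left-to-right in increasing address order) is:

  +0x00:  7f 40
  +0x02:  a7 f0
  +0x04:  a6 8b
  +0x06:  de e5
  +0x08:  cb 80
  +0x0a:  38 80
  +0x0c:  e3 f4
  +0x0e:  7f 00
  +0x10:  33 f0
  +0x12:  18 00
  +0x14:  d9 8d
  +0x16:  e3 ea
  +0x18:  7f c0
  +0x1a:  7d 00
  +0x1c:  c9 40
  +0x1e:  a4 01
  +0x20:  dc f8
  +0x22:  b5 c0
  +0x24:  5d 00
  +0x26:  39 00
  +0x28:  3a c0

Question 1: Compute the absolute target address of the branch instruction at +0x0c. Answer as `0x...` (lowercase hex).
0x85b6

+0x0c: e3 f4 ⇒ word 0xe3f4 (big)
  op=0xe3f4>>10=0x38 ⇒ jsr (J)
  imm: (w>>0)&0x3ff=0x3f4 (s10→-12) → $-12
  target = base 0x85b4 + off 0x0c + 2 + imm -12 = 0x85b6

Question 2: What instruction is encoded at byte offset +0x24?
+0x24: 5d 00 ⇒ word 0x5d00 (big)
  op=0x5d00>>10=0x17 ⇒ cpl (R)
  rd@[9:8]=0x1 ⇒ R1

cpl R1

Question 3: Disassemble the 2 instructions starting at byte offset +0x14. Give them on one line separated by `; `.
addi $141, R1; jsr $-22

[14] d9 8d → 0xd98d
  op=0xd98d>>10=0x36 ⇒ addi (RI)
  rd: (w>>8)&0x3=0x1 → R1
  imm: (w>>0)&0xff=0x8d → $141
[16] e3 ea → 0xe3ea
  op=0xe3ea>>10=0x38 ⇒ jsr (J)
  imm: (w>>0)&0x3ff=0x3ea (s10→-22) → $-22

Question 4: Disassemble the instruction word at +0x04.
andi $139, R2

@+04  big-endian(a6 8b) = 0xa68b
  op=0xa68b>>10=0x29 ⇒ andi (RI)
  [9:8] rd=2 = R2
  [7:0] imm=139 = $139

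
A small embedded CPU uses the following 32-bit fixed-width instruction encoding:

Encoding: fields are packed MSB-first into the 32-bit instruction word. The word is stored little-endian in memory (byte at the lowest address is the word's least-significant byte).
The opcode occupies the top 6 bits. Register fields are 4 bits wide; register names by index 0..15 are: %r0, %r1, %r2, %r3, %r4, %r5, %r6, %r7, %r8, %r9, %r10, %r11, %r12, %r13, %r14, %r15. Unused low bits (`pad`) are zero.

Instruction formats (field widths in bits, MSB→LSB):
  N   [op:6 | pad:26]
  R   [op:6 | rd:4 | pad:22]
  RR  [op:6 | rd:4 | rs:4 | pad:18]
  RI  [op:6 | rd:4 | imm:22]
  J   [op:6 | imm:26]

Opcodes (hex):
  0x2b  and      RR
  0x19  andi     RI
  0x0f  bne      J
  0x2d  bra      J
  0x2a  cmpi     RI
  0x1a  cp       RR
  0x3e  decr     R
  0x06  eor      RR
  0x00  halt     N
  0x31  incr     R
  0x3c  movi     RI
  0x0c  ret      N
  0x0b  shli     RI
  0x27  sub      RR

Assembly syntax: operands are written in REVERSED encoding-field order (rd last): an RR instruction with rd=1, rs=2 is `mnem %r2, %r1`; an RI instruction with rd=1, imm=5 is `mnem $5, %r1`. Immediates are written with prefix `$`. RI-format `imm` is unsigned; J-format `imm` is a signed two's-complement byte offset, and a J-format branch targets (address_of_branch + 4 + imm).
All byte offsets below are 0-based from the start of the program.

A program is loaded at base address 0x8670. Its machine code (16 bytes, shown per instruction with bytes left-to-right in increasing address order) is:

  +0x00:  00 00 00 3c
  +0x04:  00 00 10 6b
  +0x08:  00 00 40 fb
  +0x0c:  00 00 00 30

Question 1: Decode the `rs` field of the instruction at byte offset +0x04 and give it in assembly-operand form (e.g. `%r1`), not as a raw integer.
off 0x04: read 00 00 10 6b as little → 0x6b100000
  top 6b → 0x1a → cp [RR]
  rd@[25:22]=0xc ⇒ %r12
  rs@[21:18]=0x4 ⇒ %r4

%r4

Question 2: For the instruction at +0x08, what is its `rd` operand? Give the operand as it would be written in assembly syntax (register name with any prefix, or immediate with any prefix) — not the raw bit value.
@+08  little-endian(00 00 40 fb) = 0xfb400000
  top 6b → 0x3e → decr [R]
  [25:22] rd=13 = %r13

%r13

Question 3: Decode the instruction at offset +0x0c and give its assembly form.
off 0x0c: read 00 00 00 30 as little → 0x30000000
  top 6b → 0xc → ret [N]

ret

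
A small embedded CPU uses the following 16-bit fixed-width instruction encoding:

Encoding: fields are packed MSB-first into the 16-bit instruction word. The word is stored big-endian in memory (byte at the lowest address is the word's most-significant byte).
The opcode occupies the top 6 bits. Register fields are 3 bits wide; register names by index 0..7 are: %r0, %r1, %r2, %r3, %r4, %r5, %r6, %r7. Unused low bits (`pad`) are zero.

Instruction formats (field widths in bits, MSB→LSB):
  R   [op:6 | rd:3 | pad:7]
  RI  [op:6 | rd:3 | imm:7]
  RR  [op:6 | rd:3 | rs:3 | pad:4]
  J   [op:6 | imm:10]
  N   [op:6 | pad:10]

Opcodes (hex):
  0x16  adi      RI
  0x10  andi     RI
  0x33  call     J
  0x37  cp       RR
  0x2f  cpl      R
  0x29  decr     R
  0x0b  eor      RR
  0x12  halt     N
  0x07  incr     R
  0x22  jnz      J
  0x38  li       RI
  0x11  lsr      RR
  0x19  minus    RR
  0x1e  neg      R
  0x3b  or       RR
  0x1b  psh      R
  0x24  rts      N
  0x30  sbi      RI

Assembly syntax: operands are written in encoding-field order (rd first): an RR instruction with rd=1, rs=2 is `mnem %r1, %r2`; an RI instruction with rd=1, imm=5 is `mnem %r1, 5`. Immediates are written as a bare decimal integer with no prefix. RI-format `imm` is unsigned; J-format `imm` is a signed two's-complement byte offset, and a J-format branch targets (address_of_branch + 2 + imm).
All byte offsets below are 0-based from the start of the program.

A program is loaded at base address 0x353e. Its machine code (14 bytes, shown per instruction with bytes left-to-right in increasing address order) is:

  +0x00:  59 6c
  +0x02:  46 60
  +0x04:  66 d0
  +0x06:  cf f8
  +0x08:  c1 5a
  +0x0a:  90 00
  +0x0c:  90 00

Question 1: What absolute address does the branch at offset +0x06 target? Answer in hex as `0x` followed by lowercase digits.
0x353e

+0x06: cf f8 ⇒ word 0xcff8 (big)
  top 6b → 0x33 → call [J]
  imm@[9:0]=0x3f8 (s10→-8) ⇒ -8
  target = base 0x353e + off 0x06 + 2 + imm -8 = 0x353e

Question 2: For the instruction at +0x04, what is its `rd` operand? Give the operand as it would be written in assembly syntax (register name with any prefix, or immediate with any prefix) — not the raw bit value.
[04] 66 d0 → 0x66d0
  top 6b → 0x19 → minus [RR]
  rd: (w>>7)&0x7=0x5 → %r5
  rs: (w>>4)&0x7=0x5 → %r5

%r5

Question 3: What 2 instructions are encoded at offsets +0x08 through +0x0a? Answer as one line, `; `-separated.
off 0x08: read c1 5a as big → 0xc15a
  op=0xc15a>>10=0x30 ⇒ sbi (RI)
  rd@[9:7]=0x2 ⇒ %r2
  imm@[6:0]=0x5a ⇒ 90
off 0x0a: read 90 00 as big → 0x9000
  op=0x9000>>10=0x24 ⇒ rts (N)

sbi %r2, 90; rts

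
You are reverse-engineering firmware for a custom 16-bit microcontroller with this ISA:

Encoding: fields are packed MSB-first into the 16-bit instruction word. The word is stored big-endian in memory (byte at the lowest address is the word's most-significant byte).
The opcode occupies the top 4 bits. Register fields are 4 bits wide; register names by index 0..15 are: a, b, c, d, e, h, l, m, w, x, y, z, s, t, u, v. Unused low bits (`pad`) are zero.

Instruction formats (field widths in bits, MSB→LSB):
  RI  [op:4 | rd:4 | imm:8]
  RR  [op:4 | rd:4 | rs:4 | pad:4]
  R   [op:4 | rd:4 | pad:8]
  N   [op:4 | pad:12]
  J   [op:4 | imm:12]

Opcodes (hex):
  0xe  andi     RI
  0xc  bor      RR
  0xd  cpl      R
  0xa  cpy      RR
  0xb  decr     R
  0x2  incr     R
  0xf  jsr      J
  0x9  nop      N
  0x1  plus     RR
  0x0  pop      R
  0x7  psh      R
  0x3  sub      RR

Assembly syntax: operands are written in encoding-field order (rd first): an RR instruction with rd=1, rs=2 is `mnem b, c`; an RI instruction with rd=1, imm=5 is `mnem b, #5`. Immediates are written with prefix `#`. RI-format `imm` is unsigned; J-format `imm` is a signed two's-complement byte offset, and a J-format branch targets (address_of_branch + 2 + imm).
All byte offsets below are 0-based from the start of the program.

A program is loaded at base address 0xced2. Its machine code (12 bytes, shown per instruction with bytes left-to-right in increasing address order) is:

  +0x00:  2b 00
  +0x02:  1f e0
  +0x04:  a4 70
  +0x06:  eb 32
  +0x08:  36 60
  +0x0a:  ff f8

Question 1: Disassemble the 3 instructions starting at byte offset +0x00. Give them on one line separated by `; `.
[00] 2b 00 → 0x2b00
  opcode bits[15:12]=0x2: incr/R
  [11:8] rd=11 = z
[02] 1f e0 → 0x1fe0
  opcode bits[15:12]=0x1: plus/RR
  [11:8] rd=15 = v
  [7:4] rs=14 = u
[04] a4 70 → 0xa470
  opcode bits[15:12]=0xa: cpy/RR
  [11:8] rd=4 = e
  [7:4] rs=7 = m

incr z; plus v, u; cpy e, m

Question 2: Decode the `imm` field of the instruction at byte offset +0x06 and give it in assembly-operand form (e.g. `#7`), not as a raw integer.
#50

off 0x06: read eb 32 as big → 0xeb32
  opcode bits[15:12]=0xe: andi/RI
  rd@[11:8]=0xb ⇒ z
  imm@[7:0]=0x32 ⇒ #50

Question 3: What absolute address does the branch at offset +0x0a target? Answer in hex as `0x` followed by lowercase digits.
[0a] ff f8 → 0xfff8
  top 4b → 0xf → jsr [J]
  imm@[11:0]=0xff8 (s12→-8) ⇒ #-8
  target = base 0xced2 + off 0x0a + 2 + imm -8 = 0xced6

0xced6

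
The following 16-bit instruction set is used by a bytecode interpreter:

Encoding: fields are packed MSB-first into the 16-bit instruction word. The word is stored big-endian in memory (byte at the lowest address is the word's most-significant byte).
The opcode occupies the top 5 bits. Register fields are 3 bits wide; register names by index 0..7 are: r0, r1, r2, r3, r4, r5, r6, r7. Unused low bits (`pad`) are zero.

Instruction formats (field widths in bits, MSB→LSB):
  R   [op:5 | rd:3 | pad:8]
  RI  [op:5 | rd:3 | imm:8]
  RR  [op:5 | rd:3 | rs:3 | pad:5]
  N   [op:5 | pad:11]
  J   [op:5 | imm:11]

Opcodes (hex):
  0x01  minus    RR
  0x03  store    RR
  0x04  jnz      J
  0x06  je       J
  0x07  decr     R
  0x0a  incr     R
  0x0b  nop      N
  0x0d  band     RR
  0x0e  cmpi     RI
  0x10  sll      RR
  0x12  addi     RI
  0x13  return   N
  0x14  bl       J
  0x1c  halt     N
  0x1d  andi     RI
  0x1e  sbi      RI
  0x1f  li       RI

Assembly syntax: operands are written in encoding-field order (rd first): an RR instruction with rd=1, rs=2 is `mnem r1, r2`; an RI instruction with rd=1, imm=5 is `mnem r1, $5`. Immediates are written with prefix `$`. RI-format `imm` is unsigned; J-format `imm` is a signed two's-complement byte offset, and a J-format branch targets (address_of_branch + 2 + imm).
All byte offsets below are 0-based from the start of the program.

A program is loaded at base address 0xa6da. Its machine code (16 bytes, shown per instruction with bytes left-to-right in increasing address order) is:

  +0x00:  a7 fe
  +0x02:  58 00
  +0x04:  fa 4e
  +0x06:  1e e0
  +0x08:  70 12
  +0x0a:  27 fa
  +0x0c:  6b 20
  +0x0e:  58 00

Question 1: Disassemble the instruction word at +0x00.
[00] a7 fe → 0xa7fe
  top 5b → 0x14 → bl [J]
  [10:0] imm=2046 (s11→-2) = $-2

bl $-2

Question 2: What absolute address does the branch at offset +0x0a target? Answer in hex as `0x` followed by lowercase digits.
[0a] 27 fa → 0x27fa
  top 5b → 0x4 → jnz [J]
  imm@[10:0]=0x7fa (s11→-6) ⇒ $-6
  target = base 0xa6da + off 0x0a + 2 + imm -6 = 0xa6e0

0xa6e0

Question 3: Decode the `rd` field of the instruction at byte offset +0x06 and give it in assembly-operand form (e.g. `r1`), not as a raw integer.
r6

off 0x06: read 1e e0 as big → 0x1ee0
  top 5b → 0x3 → store [RR]
  [10:8] rd=6 = r6
  [7:5] rs=7 = r7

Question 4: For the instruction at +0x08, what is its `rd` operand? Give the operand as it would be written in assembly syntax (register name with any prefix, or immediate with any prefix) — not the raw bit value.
r0

off 0x08: read 70 12 as big → 0x7012
  top 5b → 0xe → cmpi [RI]
  rd@[10:8]=0x0 ⇒ r0
  imm@[7:0]=0x12 ⇒ $18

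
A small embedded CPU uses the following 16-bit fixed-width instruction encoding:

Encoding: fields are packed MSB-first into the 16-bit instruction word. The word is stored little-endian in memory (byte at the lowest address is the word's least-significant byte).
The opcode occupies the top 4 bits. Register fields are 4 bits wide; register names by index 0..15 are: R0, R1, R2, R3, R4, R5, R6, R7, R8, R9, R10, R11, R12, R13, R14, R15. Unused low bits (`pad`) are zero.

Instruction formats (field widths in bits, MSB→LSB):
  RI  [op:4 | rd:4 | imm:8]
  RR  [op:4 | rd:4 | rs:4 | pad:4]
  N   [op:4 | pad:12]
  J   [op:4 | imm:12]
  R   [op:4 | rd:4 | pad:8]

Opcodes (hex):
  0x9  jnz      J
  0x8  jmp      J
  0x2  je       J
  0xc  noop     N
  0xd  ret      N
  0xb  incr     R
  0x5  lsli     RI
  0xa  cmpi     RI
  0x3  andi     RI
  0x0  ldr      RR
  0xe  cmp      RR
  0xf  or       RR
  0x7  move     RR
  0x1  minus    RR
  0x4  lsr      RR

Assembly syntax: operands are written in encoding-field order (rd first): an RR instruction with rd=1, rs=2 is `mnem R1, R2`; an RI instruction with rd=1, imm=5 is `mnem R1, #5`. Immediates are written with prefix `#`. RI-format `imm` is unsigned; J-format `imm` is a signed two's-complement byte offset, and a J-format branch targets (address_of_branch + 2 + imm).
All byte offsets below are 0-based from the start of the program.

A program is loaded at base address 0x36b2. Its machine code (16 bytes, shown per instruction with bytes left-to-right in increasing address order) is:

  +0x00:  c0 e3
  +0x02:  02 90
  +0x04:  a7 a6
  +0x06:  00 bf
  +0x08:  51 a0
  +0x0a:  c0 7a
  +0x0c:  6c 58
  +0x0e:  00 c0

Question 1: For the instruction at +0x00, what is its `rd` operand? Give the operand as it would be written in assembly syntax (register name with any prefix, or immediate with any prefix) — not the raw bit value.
R3

+0x00: c0 e3 ⇒ word 0xe3c0 (little)
  opcode bits[15:12]=0xe: cmp/RR
  rd@[11:8]=0x3 ⇒ R3
  rs@[7:4]=0xc ⇒ R12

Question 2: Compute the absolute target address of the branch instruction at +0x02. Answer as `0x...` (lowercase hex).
off 0x02: read 02 90 as little → 0x9002
  op=0x9002>>12=0x9 ⇒ jnz (J)
  imm: (w>>0)&0xfff=0x2 → #2
  target = base 0x36b2 + off 0x02 + 2 + imm 2 = 0x36b8

0x36b8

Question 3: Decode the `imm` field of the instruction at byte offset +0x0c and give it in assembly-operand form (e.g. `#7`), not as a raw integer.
[0c] 6c 58 → 0x586c
  opcode bits[15:12]=0x5: lsli/RI
  rd: (w>>8)&0xf=0x8 → R8
  imm: (w>>0)&0xff=0x6c → #108

#108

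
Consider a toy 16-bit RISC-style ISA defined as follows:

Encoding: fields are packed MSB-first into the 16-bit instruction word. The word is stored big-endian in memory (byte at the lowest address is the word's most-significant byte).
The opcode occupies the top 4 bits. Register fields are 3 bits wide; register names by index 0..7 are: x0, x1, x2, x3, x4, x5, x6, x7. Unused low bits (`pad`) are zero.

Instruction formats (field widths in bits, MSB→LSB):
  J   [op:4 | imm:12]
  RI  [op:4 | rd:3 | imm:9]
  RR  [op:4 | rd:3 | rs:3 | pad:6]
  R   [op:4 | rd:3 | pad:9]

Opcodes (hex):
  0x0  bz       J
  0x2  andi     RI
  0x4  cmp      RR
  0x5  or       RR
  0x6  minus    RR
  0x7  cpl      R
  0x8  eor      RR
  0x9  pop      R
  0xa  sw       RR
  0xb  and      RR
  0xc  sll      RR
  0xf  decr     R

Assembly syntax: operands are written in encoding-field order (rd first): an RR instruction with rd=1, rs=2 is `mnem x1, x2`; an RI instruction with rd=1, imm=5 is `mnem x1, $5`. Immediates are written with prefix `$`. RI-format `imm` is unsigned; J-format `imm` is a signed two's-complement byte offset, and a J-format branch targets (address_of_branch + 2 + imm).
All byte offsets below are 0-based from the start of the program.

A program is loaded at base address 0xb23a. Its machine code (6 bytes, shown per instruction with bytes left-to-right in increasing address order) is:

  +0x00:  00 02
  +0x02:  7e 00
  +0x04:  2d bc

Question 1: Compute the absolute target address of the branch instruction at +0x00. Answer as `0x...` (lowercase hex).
@+00  big-endian(00 02) = 0x0002
  top 4b → 0x0 → bz [J]
  imm: (w>>0)&0xfff=0x2 → $2
  target = base 0xb23a + off 0x00 + 2 + imm 2 = 0xb23e

0xb23e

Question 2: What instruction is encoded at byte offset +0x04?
off 0x04: read 2d bc as big → 0x2dbc
  op=0x2dbc>>12=0x2 ⇒ andi (RI)
  [11:9] rd=6 = x6
  [8:0] imm=444 = $444

andi x6, $444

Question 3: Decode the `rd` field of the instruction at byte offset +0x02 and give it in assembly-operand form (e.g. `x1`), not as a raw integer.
[02] 7e 00 → 0x7e00
  op=0x7e00>>12=0x7 ⇒ cpl (R)
  [11:9] rd=7 = x7

x7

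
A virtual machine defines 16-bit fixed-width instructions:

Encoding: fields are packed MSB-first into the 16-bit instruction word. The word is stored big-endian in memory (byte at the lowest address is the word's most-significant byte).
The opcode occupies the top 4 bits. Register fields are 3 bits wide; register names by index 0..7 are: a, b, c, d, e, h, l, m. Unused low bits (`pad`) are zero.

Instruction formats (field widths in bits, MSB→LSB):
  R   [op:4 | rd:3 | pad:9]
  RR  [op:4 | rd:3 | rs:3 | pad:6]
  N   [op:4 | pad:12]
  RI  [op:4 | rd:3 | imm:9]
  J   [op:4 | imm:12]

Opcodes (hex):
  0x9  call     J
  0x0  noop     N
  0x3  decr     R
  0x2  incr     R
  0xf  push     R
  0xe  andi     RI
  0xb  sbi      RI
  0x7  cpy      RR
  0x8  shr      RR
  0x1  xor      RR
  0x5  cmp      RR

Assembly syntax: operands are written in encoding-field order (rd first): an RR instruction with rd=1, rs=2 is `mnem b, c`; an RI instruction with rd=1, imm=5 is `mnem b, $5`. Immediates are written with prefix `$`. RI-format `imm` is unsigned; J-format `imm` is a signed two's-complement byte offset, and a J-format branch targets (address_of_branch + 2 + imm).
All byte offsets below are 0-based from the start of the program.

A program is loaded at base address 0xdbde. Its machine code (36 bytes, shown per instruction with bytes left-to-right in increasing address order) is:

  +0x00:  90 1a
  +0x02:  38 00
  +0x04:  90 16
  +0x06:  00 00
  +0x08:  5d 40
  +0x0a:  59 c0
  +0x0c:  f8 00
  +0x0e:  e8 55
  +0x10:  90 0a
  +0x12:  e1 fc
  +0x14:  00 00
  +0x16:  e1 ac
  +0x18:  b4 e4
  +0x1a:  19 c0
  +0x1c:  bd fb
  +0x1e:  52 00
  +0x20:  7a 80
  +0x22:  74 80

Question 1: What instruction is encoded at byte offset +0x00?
+0x00: 90 1a ⇒ word 0x901a (big)
  op=0x901a>>12=0x9 ⇒ call (J)
  imm@[11:0]=0x1a ⇒ $26

call $26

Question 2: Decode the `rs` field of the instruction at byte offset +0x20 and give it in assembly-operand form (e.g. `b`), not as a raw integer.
[20] 7a 80 → 0x7a80
  top 4b → 0x7 → cpy [RR]
  rd: (w>>9)&0x7=0x5 → h
  rs: (w>>6)&0x7=0x2 → c

c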